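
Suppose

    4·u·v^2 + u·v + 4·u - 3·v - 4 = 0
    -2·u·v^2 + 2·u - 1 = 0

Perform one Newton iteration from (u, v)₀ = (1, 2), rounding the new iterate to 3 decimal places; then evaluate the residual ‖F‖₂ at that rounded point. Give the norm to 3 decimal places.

3.271

At (1, 2): F = (12.000, -7.000).
Jacobian J = [[4·v^2 + v + 4, 8·u·v + u - 3], [-2·v^2 + 2, -4·u·v]].
At the point, J = [[22.000, 14.000], [-6.000, -8.000]] (det J = -92.000).
Solving J·Δ = −F gives Δ = (0.022, -0.891).
Then the next iterate is (u, v)₁ = (1.022, 1.109).
Re-evaluating at (1.022, 1.109): F = (2.92215, -1.46988), so ‖F‖₂ = 3.271.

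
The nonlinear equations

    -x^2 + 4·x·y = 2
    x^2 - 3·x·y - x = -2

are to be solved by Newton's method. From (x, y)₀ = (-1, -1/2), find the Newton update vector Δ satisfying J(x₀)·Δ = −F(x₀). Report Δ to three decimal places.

(1.167, -0.250)

At (-1, -1/2): F = (-1.000, 2.500).
Jacobian J = [[-2·x + 4·y, 4·x], [2·x - 3·y - 1, -3·x]].
At the point, J = [[0.000, -4.000], [-1.500, 3.000]] (det J = -6.000).
Solving J·Δ = −F gives Δ = (1.167, -0.250).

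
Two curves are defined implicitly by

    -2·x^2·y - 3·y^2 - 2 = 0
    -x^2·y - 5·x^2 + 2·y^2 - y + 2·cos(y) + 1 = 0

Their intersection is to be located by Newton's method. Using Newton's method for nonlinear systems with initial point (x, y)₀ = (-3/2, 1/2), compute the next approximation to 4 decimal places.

(-0.9783, 0.0420)

At (-3/2, 1/2): F = (-5.0000, -9.619835).
Jacobian J = [[-4·x·y, -2·x^2 - 6·y], [-2·x·y - 10·x, -x^2 + 4·y - 2·sin(y) - 1]].
At the point, J = [[3.0000, -7.5000], [16.5000, -2.208851]] (det J = 117.123447).
Solving J·Δ = −F gives Δ = (0.5217, -0.4580).
Then the next iterate is (x, y)₁ = (-0.9783, 0.0420).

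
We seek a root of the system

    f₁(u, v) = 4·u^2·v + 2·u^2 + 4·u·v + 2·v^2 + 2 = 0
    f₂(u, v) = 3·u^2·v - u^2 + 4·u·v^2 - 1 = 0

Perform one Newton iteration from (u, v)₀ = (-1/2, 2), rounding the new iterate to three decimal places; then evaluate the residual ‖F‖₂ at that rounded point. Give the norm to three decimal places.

At (-1/2, 2): F = (8.500, -7.750).
Jacobian J = [[8·u·v + 4·u + 4·v, 4·u^2 + 4·u + 4·v], [6·u·v - 2·u + 4·v^2, 3·u^2 + 8·u·v]].
At the point, J = [[-2.000, 7.000], [11.000, -7.250]] (det J = -62.500).
Solving J·Δ = −F gives Δ = (-0.118, -1.248).
Then the next iterate is (u, v)₁ = (-0.618, 0.752).
Re-evaluating at (-0.618, 0.752): F = (3.18474, -1.91823), so ‖F‖₂ = 3.718.

3.718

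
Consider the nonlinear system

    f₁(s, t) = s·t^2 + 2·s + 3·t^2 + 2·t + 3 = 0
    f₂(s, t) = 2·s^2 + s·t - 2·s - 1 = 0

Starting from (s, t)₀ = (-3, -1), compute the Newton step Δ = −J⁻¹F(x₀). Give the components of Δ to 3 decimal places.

At (-3, -1): F = (-5.000, 26.000).
Jacobian J = [[t^2 + 2, 2·s·t + 6·t + 2], [4·s + t - 2, s]].
At the point, J = [[3.000, 2.000], [-15.000, -3.000]] (det J = 21.000).
Solving J·Δ = −F gives Δ = (1.762, -0.143).

(1.762, -0.143)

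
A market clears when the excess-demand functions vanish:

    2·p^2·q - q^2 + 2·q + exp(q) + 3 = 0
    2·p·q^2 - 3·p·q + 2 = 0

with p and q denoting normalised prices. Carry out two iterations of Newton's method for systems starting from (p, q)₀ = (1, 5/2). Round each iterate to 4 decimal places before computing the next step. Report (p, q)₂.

(-0.9045, 3.7709)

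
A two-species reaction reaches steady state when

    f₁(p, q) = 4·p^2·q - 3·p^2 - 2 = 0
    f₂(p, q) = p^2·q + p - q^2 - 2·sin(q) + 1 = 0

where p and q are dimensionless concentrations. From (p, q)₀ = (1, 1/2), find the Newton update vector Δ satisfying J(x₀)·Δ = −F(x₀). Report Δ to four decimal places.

(0.0225, 0.7612)

At (1, 1/2): F = (-3.0000, 1.291149).
Jacobian J = [[8·p·q - 6·p, 4·p^2], [2·p·q + 1, p^2 - 2·q - 2·cos(q)]].
At the point, J = [[-2.0000, 4.0000], [2.0000, -1.755165]] (det J = -4.489670).
Solving J·Δ = −F gives Δ = (0.0225, 0.7612).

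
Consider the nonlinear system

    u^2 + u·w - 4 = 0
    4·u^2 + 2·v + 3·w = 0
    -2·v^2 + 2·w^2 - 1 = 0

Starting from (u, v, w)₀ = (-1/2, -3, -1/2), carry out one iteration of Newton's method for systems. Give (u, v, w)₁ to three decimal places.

(-2.411, -1.670, -1.768)

At (-1/2, -3, -1/2): F = (-3.500, -6.500, -18.500).
Jacobian J = [[2·u + w, 0, u], [8·u, 2, 3], [0, -4·v, 4·w]].
At the point, J = [[-1.500, 0.000, -0.500], [-4.000, 2.000, 3.000], [0.000, 12.000, -2.000]] (det J = 84.000).
Solving J·Δ = −F gives Δ = (-1.911, 1.330, -1.268).
Then the next iterate is (u, v, w)₁ = (-2.411, -1.670, -1.768).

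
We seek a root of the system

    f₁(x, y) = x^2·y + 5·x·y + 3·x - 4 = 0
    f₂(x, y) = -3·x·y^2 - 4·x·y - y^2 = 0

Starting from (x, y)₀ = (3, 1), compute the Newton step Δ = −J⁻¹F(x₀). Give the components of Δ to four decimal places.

(-1.4286, -0.3750)

At (3, 1): F = (29.0000, -22.0000).
Jacobian J = [[2·x·y + 5·y + 3, x^2 + 5·x], [-3·y^2 - 4·y, -6·x·y - 4·x - 2·y]].
At the point, J = [[14.0000, 24.0000], [-7.0000, -32.0000]] (det J = -280.0000).
Solving J·Δ = −F gives Δ = (-1.4286, -0.3750).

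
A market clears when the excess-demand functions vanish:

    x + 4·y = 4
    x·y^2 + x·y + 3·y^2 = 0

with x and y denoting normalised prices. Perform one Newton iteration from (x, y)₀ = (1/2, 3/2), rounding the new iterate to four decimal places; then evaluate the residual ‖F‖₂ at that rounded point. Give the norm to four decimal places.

1.3740

At (1/2, 3/2): F = (2.5000, 8.6250).
Jacobian J = [[1, 4], [y^2 + y, 2·x·y + x + 6·y]].
At the point, J = [[1.0000, 4.0000], [3.7500, 11.0000]] (det J = -4.0000).
Solving J·Δ = −F gives Δ = (-1.7500, -0.1875).
Then the next iterate is (x, y)₁ = (-1.2500, 1.3125).
Re-evaluating at (-1.2500, 1.3125): F = (0.0000, 1.374023), so ‖F‖₂ = 1.3740.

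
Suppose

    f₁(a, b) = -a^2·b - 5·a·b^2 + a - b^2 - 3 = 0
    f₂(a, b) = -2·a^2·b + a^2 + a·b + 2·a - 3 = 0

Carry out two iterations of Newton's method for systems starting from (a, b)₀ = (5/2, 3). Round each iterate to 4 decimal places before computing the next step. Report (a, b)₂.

At (5/2, 3): F = (-140.7500, -21.7500).
Jacobian J = [[-2·a·b - 5·b^2 + 1, -a^2 - 10·a·b - 2·b], [-4·a·b + 2·a + b + 2, -2·a^2 + a]].
At the point, J = [[-59.0000, -87.2500], [-20.0000, -10.0000]] (det J = -1155.0000).
Solving J·Δ = −F gives Δ = (-0.4244, -1.3262).
Then the next iterate is (a, b)₁ = (2.0756, 1.6738).
Round to (2.0756, 1.6738) and repeat: F = (-40.012002, -5.488392), J = [[-19.956311, -42.397108], [-6.071557, -6.540631]].
Δ = (0.2286, -1.0514), so (a, b)₂ = (2.3042, 0.6224).

(2.3042, 0.6224)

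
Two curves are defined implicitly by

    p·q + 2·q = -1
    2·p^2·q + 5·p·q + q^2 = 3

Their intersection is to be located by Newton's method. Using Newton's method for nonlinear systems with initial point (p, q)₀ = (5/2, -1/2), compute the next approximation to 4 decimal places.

(0.7241, -0.4195)

At (5/2, -1/2): F = (-1.2500, -15.2500).
Jacobian J = [[q, p + 2], [4·p·q + 5·q, 2·p^2 + 5·p + 2·q]].
At the point, J = [[-0.5000, 4.5000], [-7.5000, 24.0000]] (det J = 21.7500).
Solving J·Δ = −F gives Δ = (-1.7759, 0.0805).
Then the next iterate is (p, q)₁ = (0.7241, -0.4195).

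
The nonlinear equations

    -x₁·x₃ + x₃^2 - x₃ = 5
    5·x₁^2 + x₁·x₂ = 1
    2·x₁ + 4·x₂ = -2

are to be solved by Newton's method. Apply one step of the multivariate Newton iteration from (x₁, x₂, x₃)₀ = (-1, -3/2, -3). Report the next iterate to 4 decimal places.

At (-1, -3/2, -3): F = (4.0000, 5.5000, -6.0000).
Jacobian J = [[-x₃, 0, -x₁ + 2·x₃ - 1], [10·x₁ + x₂, x₁, 0], [2, 4, 0]].
At the point, J = [[3.0000, 0.0000, -6.0000], [-11.5000, -1.0000, 0.0000], [2.0000, 4.0000, 0.0000]] (det J = 264.0000).
Solving J·Δ = −F gives Δ = (0.3636, 1.3182, 0.8485).
Then the next iterate is (x₁, x₂, x₃)₁ = (-0.6364, -0.1818, -2.1515).

(-0.6364, -0.1818, -2.1515)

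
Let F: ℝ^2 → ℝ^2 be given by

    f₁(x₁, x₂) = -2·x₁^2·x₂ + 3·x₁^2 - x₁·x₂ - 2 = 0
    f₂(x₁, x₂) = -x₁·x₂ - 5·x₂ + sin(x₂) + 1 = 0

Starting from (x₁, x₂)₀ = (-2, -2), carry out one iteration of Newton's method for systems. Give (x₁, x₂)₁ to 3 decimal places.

At (-2, -2): F = (22.000, 6.09070).
Jacobian J = [[-4·x₁·x₂ + 6·x₁ - x₂, -2·x₁^2 - x₁], [-x₂, -x₁ + cos(x₂) - 5]].
At the point, J = [[-26.000, -6.000], [2.000, -3.41615]] (det J = 100.81982).
Solving J·Δ = −F gives Δ = (0.383, 2.007).
Then the next iterate is (x₁, x₂)₁ = (-1.617, 0.007).

(-1.617, 0.007)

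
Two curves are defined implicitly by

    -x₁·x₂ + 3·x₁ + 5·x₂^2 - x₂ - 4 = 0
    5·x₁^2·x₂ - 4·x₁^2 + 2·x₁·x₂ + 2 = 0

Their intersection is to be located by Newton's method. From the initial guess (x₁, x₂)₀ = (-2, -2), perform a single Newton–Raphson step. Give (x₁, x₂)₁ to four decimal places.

At (-2, -2): F = (8.0000, -46.0000).
Jacobian J = [[-x₂ + 3, -x₁ + 10·x₂ - 1], [10·x₁·x₂ - 8·x₁ + 2·x₂, 5·x₁^2 + 2·x₁]].
At the point, J = [[5.0000, -19.0000], [52.0000, 16.0000]] (det J = 1068.0000).
Solving J·Δ = −F gives Δ = (0.6985, 0.6049).
Then the next iterate is (x₁, x₂)₁ = (-1.3015, -1.3951).

(-1.3015, -1.3951)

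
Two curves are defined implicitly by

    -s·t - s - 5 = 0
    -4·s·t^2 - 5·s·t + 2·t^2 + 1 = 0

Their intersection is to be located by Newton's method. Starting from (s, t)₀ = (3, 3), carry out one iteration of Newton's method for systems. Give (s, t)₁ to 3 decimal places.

(-2.939, 5.252)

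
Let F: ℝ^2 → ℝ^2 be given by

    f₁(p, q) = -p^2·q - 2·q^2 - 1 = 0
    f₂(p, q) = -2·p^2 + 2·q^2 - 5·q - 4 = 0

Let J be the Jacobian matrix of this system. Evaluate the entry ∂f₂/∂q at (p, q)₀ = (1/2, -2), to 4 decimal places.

∂f₂/∂q = 4·q - 5.
At (1/2, -2) this is -13.0000.

-13.0000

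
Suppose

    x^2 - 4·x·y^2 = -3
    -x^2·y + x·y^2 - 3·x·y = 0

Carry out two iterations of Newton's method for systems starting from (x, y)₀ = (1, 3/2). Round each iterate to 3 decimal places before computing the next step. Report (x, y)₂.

At (1, 3/2): F = (-5.000, -3.750).
Jacobian J = [[2·x - 4·y^2, -8·x·y], [-2·x·y + y^2 - 3·y, -x^2 + 2·x·y - 3·x]].
At the point, J = [[-7.000, -12.000], [-5.250, -1.000]] (det J = -56.000).
Solving J·Δ = −F gives Δ = (-0.714, 0.000).
Then the next iterate is (x, y)₁ = (0.286, 1.500).
Round to (0.286, 1.500) and repeat: F = (0.50780, -0.76619), J = [[-8.428, -3.432], [-3.108, -0.08180]].
Δ = (-0.268, 0.805), so (x, y)₂ = (0.018, 2.305).

(0.018, 2.305)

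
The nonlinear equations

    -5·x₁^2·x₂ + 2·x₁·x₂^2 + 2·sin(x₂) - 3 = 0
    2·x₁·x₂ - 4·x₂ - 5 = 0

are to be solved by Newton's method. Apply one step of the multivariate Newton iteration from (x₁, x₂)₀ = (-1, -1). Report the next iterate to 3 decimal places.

At (-1, -1): F = (-1.68294, 1.000).
Jacobian J = [[-10·x₁·x₂ + 2·x₂^2, -5·x₁^2 + 4·x₁·x₂ + 2·cos(x₂)], [2·x₂, 2·x₁ - 4]].
At the point, J = [[-8.000, 0.08060], [-2.000, -6.000]] (det J = 48.16121).
Solving J·Δ = −F gives Δ = (-0.208, 0.236).
Then the next iterate is (x₁, x₂)₁ = (-1.208, -0.764).

(-1.208, -0.764)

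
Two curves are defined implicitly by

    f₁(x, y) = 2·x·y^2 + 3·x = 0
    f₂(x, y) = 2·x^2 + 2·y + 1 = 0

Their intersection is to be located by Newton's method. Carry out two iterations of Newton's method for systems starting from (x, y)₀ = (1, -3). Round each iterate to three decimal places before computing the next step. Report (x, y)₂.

(0.545, -0.647)

At (1, -3): F = (21.000, -3.000).
Jacobian J = [[2·y^2 + 3, 4·x·y], [4·x, 2]].
At the point, J = [[21.000, -12.000], [4.000, 2.000]] (det J = 90.000).
Solving J·Δ = −F gives Δ = (-0.067, 1.633).
Then the next iterate is (x, y)₁ = (0.933, -1.367).
Round to (0.933, -1.367) and repeat: F = (6.28597, 0.00698), J = [[6.73738, -5.10164], [3.732, 2.000]].
Δ = (-0.388, 0.720), so (x, y)₂ = (0.545, -0.647).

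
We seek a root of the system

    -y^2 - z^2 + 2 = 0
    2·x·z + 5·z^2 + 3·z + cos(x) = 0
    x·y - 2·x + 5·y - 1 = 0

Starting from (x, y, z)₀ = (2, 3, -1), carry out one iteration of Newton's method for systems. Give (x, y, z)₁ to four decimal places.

At (2, 3, -1): F = (-8.0000, -2.416147, 16.0000).
Jacobian J = [[0, -2·y, -2·z], [2·z - sin(x), 0, 2·x + 10·z + 3], [y - 2, x + 5, 0]].
At the point, J = [[0.0000, -6.0000, 2.0000], [-2.909297, 0.0000, -3.0000], [1.0000, 7.0000, 0.0000]] (det J = -22.730164).
Solving J·Δ = −F gives Δ = (3.7912, -2.8273, -4.4819).
Then the next iterate is (x, y, z)₁ = (5.7912, 0.1727, -5.4819).

(5.7912, 0.1727, -5.4819)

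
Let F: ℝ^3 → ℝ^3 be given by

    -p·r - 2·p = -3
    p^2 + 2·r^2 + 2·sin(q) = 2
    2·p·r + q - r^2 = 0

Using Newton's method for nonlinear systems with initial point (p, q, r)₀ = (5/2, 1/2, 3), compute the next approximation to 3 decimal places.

(1.275, -0.002, 1.650)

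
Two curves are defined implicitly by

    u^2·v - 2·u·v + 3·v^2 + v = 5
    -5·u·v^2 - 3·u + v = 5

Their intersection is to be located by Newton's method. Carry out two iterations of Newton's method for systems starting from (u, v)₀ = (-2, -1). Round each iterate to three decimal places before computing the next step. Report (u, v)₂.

(-0.573, -1.702)

At (-2, -1): F = (-11.000, 10.000).
Jacobian J = [[2·u·v - 2·v, u^2 - 2·u + 6·v + 1], [-5·v^2 - 3, -10·u·v + 1]].
At the point, J = [[6.000, 3.000], [-8.000, -19.000]] (det J = -90.000).
Solving J·Δ = −F gives Δ = (1.989, -0.311).
Then the next iterate is (u, v)₁ = (-0.011, -1.311).
Round to (-0.011, -1.311) and repeat: F = (-1.18384, -6.18347), J = [[2.65084, -6.84388], [-11.59361, 0.85579]].
Δ = (-0.562, -0.391), so (u, v)₂ = (-0.573, -1.702).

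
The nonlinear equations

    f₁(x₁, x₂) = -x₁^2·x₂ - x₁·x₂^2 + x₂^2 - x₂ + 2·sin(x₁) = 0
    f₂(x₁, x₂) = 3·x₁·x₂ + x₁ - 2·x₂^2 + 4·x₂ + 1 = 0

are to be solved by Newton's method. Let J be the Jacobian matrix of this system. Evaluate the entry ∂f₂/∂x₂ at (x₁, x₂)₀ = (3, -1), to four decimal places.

17.0000

∂f₂/∂x₂ = 3·x₁ - 4·x₂ + 4.
At (3, -1) this is 17.0000.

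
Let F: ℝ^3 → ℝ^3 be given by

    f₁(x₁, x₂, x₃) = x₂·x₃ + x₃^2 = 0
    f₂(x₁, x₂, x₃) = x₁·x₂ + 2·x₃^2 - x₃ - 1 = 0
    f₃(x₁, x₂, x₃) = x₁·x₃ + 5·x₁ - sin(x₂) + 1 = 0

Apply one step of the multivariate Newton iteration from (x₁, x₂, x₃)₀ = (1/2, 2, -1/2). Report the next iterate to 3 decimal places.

At (1/2, 2, -1/2): F = (-0.750, 1.000, 2.34070).
Jacobian J = [[0, x₃, x₂ + 2·x₃], [x₂, x₁, 4·x₃ - 1], [x₃ + 5, -cos(x₂), x₁]].
At the point, J = [[0.000, -0.500, 1.000], [2.000, 0.500, -3.000], [4.500, 0.41615, 0.500]] (det J = 5.83229).
Solving J·Δ = −F gives Δ = (-0.323, -1.896, -0.198).
Then the next iterate is (x₁, x₂, x₃)₁ = (0.177, 0.104, -0.698).

(0.177, 0.104, -0.698)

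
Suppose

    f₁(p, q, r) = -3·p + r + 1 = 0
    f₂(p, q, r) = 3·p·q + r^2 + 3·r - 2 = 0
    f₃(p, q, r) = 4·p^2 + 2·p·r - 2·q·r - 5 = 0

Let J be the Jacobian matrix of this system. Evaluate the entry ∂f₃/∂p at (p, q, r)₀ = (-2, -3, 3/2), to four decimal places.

-13.0000

∂f₃/∂p = 8·p + 2·r.
At (-2, -3, 3/2) this is -13.0000.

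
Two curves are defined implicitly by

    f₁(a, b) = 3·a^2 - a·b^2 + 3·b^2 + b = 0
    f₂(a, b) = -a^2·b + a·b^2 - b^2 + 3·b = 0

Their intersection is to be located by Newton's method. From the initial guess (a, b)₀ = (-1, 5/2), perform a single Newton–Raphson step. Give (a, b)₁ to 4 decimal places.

(-1.6257, 0.6826)

At (-1, 5/2): F = (30.5000, -7.5000).
Jacobian J = [[6·a - b^2, -2·a·b + 6·b + 1], [-2·a·b + b^2, -a^2 + 2·a·b - 2·b + 3]].
At the point, J = [[-12.2500, 21.0000], [11.2500, -8.0000]] (det J = -138.2500).
Solving J·Δ = −F gives Δ = (-0.6257, -1.8174).
Then the next iterate is (a, b)₁ = (-1.6257, 0.6826).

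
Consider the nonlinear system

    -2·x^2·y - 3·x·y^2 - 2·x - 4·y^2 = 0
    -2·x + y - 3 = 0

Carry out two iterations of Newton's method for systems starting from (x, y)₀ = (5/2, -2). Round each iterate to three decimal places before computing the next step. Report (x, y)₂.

(-1.409, 0.182)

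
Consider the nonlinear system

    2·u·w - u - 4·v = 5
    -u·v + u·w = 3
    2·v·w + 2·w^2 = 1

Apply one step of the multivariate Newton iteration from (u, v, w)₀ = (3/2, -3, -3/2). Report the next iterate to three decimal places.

(1.765, -2.355, -0.620)

At (3/2, -3, -3/2): F = (1.000, -0.750, 12.500).
Jacobian J = [[2·w - 1, -4, 2·u], [-v + w, -u, u], [0, 2·w, 2·v + 4·w]].
At the point, J = [[-4.000, -4.000, 3.000], [1.500, -1.500, 1.500], [0.000, -3.000, -12.000]] (det J = -175.500).
Solving J·Δ = −F gives Δ = (0.265, 0.645, 0.880).
Then the next iterate is (u, v, w)₁ = (1.765, -2.355, -0.620).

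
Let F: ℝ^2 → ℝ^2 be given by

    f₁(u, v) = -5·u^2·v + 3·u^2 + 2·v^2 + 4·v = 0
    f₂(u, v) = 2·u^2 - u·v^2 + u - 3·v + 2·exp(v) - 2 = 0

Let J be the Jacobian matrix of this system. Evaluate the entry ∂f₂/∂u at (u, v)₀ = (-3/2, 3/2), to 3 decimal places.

∂f₂/∂u = 4·u - v^2 + 1.
At (-3/2, 3/2) this is -7.250.

-7.250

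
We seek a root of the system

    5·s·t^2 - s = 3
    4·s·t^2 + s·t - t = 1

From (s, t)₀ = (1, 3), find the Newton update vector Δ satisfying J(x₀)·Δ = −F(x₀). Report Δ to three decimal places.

At (1, 3): F = (41.000, 35.000).
Jacobian J = [[5·t^2 - 1, 10·s·t], [4·t^2 + t, 8·s·t + s - 1]].
At the point, J = [[44.000, 30.000], [39.000, 24.000]] (det J = -114.000).
Solving J·Δ = −F gives Δ = (-0.579, -0.518).

(-0.579, -0.518)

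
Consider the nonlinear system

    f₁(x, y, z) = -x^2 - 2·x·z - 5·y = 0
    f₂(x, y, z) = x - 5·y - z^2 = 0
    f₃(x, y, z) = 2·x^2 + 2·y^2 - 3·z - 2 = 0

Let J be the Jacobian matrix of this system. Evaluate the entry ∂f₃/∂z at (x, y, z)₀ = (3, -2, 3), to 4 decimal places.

-3.0000

∂f₃/∂z = -3.
At (3, -2, 3) this is -3.0000.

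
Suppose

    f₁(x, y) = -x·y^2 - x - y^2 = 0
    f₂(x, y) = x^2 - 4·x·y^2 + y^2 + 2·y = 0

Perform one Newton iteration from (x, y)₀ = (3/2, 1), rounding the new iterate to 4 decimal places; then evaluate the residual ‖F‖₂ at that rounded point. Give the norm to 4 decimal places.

At (3/2, 1): F = (-4.0000, -0.7500).
Jacobian J = [[-y^2 - 1, -2·x·y - 2·y], [2·x - 4·y^2, -8·x·y + 2·y + 2]].
At the point, J = [[-2.0000, -5.0000], [-1.0000, -8.0000]] (det J = 11.0000).
Solving J·Δ = −F gives Δ = (-2.5682, 0.2273).
Then the next iterate is (x, y)₁ = (-1.0682, 1.2273).
Re-evaluating at (-1.0682, 1.2273): F = (1.170927, 11.537887), so ‖F‖₂ = 11.5972.

11.5972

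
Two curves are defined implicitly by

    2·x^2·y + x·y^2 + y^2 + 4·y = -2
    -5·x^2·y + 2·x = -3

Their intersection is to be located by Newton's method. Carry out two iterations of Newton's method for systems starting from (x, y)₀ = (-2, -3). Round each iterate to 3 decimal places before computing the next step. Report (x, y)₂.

(-1.041, -0.841)

At (-2, -3): F = (-43.000, 59.000).
Jacobian J = [[4·x·y + y^2, 2·x^2 + 2·x·y + 2·y + 4], [-10·x·y + 2, -5·x^2]].
At the point, J = [[33.000, 18.000], [-58.000, -20.000]] (det J = 384.000).
Solving J·Δ = −F gives Δ = (0.526, 1.424).
Then the next iterate is (x, y)₁ = (-1.474, -1.576).
Round to (-1.474, -1.576) and repeat: F = (-12.32958, 17.17269), J = [[11.77587, 9.83940], [-21.23024, -10.86338]].
Δ = (0.433, 0.735), so (x, y)₂ = (-1.041, -0.841).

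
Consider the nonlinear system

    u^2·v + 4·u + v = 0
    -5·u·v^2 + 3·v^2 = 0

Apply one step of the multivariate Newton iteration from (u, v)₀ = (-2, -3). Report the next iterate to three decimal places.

(-0.818, -2.182)

At (-2, -3): F = (-23.000, 117.000).
Jacobian J = [[2·u·v + 4, u^2 + 1], [-5·v^2, -10·u·v + 6·v]].
At the point, J = [[16.000, 5.000], [-45.000, -78.000]] (det J = -1023.000).
Solving J·Δ = −F gives Δ = (1.182, 0.818).
Then the next iterate is (u, v)₁ = (-0.818, -2.182).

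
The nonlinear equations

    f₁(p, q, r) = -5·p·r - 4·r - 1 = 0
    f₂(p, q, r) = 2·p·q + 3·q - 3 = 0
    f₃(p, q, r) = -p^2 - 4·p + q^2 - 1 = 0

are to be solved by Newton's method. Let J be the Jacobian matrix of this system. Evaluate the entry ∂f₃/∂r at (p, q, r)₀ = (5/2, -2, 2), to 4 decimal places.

∂f₃/∂r = 0.
At (5/2, -2, 2) this is 0.0000.

0.0000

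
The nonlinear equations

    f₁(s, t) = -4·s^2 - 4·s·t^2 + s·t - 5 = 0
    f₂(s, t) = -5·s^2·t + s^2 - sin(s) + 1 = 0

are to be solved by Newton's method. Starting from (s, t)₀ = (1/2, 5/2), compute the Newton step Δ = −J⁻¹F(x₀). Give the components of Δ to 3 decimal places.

(-0.010, -1.789)

At (1/2, 5/2): F = (-17.250, -2.35443).
Jacobian J = [[-8·s - 4·t^2 + t, -8·s·t + s], [-10·s·t + 2·s - cos(s), -5·s^2]].
At the point, J = [[-26.500, -9.500], [-12.37758, -1.250]] (det J = -84.46203).
Solving J·Δ = −F gives Δ = (-0.010, -1.789).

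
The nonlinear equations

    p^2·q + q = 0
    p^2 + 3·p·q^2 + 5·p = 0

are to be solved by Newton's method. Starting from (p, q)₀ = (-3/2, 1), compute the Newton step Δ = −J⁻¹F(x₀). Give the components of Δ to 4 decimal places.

(-0.2267, -1.2093)

At (-3/2, 1): F = (3.2500, -9.7500).
Jacobian J = [[2·p·q, p^2 + 1], [2·p + 3·q^2 + 5, 6·p·q]].
At the point, J = [[-3.0000, 3.2500], [5.0000, -9.0000]] (det J = 10.7500).
Solving J·Δ = −F gives Δ = (-0.2267, -1.2093).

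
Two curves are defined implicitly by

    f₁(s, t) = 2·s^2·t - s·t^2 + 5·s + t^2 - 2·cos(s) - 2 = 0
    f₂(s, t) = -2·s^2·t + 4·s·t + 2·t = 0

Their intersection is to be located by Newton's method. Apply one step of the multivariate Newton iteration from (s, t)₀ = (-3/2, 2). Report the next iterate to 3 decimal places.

(-0.570, 2.188)

At (-3/2, 2): F = (9.35853, -17.000).
Jacobian J = [[4·s·t - t^2 + 2·sin(s) + 5, 2·s^2 - 2·s·t + 2·t], [-4·s·t + 4·t, -2·s^2 + 4·s + 2]].
At the point, J = [[-12.99499, 14.500], [20.000, -8.500]] (det J = -179.54259).
Solving J·Δ = −F gives Δ = (0.930, 0.188).
Then the next iterate is (s, t)₁ = (-0.570, 2.188).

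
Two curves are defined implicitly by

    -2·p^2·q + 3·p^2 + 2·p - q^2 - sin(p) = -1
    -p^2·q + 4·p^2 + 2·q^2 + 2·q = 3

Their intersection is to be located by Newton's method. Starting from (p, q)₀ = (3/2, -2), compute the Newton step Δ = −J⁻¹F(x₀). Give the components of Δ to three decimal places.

At (3/2, -2): F = (14.75251, 14.500).
Jacobian J = [[-4·p·q + 6·p - cos(p) + 2, -2·p^2 - 2·q], [-2·p·q + 8·p, -p^2 + 4·q + 2]].
At the point, J = [[22.92926, -0.500], [18.000, -8.250]] (det J = -180.16642).
Solving J·Δ = −F gives Δ = (-0.635, 0.371).

(-0.635, 0.371)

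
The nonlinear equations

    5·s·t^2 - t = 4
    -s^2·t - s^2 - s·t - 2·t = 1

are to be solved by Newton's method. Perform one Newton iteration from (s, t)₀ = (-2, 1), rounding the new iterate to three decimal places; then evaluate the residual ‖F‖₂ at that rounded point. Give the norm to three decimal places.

At (-2, 1): F = (-15.000, -9.000).
Jacobian J = [[5·t^2, 10·s·t - 1], [-2·s·t - 2·s - t, -s^2 - s - 2]].
At the point, J = [[5.000, -21.000], [7.000, -4.000]] (det J = 127.000).
Solving J·Δ = −F gives Δ = (1.016, -0.472).
Then the next iterate is (s, t)₁ = (-0.984, 0.528).
Re-evaluating at (-0.984, 0.528): F = (-5.89962, -3.01594), so ‖F‖₂ = 6.626.

6.626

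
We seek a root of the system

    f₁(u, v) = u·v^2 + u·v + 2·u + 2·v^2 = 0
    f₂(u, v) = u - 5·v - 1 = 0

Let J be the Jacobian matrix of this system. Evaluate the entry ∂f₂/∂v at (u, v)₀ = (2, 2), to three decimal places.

∂f₂/∂v = -5.
At (2, 2) this is -5.000.

-5.000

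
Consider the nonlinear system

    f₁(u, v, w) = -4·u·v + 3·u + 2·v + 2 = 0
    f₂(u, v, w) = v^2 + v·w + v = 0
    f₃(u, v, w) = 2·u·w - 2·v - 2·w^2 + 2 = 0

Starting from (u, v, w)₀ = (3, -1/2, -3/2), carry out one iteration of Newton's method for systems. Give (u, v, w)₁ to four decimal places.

(0.3045, -0.2477, -1.2568)

At (3, -1/2, -3/2): F = (16.0000, 0.5000, -10.5000).
Jacobian J = [[-4·v + 3, -4·u + 2, 0], [0, 2·v + w + 1, v], [2·w, -2, 2·u - 4·w]].
At the point, J = [[5.0000, -10.0000, 0.0000], [0.0000, -1.5000, -0.5000], [-3.0000, -2.0000, 12.0000]] (det J = -110.0000).
Solving J·Δ = −F gives Δ = (-2.6955, 0.2523, 0.2432).
Then the next iterate is (u, v, w)₁ = (0.3045, -0.2477, -1.2568).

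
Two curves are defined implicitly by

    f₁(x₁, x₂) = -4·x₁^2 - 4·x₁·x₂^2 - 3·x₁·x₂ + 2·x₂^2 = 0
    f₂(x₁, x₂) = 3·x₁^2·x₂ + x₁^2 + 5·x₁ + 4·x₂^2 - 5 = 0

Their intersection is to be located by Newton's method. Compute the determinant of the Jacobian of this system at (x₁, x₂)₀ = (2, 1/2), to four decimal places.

J = [[-8·x₁ - 4·x₂^2 - 3·x₂, -8·x₁·x₂ - 3·x₁ + 4·x₂], [6·x₁·x₂ + 2·x₁ + 5, 3·x₁^2 + 8·x₂]].
At the point, J = [[-18.5000, -12.0000], [15.0000, 16.0000]].
det J = -116.0000.

-116.0000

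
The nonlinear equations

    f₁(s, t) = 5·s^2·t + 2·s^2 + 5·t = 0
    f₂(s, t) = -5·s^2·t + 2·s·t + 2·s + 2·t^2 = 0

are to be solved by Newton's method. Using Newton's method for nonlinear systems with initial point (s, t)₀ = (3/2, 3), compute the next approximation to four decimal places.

At (3/2, 3): F = (53.2500, -3.7500).
Jacobian J = [[10·s·t + 4·s, 5·s^2 + 5], [-10·s·t + 2·t + 2, -5·s^2 + 2·s + 4·t]].
At the point, J = [[51.0000, 16.2500], [-37.0000, 3.7500]] (det J = 792.5000).
Solving J·Δ = −F gives Δ = (-0.3289, -2.2448).
Then the next iterate is (s, t)₁ = (1.1711, 0.7552).

(1.1711, 0.7552)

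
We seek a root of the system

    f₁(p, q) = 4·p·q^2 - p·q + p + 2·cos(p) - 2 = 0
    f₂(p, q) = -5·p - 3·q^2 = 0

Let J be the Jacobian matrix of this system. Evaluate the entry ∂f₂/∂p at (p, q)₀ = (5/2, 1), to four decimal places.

-5.0000

∂f₂/∂p = -5.
At (5/2, 1) this is -5.0000.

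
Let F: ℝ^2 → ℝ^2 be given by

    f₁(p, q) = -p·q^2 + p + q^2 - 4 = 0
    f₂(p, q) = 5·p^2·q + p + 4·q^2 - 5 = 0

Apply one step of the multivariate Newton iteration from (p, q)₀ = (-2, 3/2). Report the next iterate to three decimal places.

At (-2, 3/2): F = (0.750, 32.000).
Jacobian J = [[-q^2 + 1, -2·p·q + 2·q], [10·p·q + 1, 5·p^2 + 8·q]].
At the point, J = [[-1.250, 9.000], [-29.000, 32.000]] (det J = 221.000).
Solving J·Δ = −F gives Δ = (1.195, 0.083).
Then the next iterate is (p, q)₁ = (-0.805, 1.583).

(-0.805, 1.583)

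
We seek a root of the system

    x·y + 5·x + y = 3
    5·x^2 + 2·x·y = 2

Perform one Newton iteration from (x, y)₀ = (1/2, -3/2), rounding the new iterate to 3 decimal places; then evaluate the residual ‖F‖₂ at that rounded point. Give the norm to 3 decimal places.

7.194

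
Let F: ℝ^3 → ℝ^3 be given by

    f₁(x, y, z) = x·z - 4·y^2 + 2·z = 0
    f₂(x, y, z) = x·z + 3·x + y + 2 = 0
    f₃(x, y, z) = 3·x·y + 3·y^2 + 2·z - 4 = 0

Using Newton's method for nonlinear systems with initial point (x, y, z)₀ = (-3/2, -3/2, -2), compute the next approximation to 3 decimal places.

At (-3/2, -3/2, -2): F = (-10.000, -1.000, 5.500).
Jacobian J = [[z, -8·y, x + 2], [z + 3, 1, x], [3·y, 3·x + 6·y, 2]].
At the point, J = [[-2.000, 12.000, 0.500], [1.000, 1.000, -1.500], [-4.500, -13.500, 2.000]] (det J = 89.000).
Solving J·Δ = −F gives Δ = (-1.253, 0.669, -1.056).
Then the next iterate is (x, y, z)₁ = (-2.753, -0.831, -3.056).

(-2.753, -0.831, -3.056)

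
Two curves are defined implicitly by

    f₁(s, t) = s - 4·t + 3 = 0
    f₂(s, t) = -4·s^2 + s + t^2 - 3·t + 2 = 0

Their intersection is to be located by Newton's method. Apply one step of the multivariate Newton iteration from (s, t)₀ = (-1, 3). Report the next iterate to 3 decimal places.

At (-1, 3): F = (-10.000, -3.000).
Jacobian J = [[1, -4], [-8·s + 1, 2·t - 3]].
At the point, J = [[1.000, -4.000], [9.000, 3.000]] (det J = 39.000).
Solving J·Δ = −F gives Δ = (1.077, -2.231).
Then the next iterate is (s, t)₁ = (0.077, 0.769).

(0.077, 0.769)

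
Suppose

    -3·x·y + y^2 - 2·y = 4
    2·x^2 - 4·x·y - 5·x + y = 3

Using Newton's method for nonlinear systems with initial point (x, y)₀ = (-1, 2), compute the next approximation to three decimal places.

(0.091, 2.909)

At (-1, 2): F = (2.000, 14.000).
Jacobian J = [[-3·y, -3·x + 2·y - 2], [4·x - 4·y - 5, -4·x + 1]].
At the point, J = [[-6.000, 5.000], [-17.000, 5.000]] (det J = 55.000).
Solving J·Δ = −F gives Δ = (1.091, 0.909).
Then the next iterate is (x, y)₁ = (0.091, 2.909).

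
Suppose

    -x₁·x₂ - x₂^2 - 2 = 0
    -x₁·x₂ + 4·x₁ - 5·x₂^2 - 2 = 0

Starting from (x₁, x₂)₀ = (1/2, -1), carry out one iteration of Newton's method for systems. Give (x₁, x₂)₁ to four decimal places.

(9.0000, -5.0000)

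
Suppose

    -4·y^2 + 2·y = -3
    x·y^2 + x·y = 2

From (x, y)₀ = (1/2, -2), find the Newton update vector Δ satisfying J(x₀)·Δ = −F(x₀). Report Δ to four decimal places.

(1.2083, 0.9444)

At (1/2, -2): F = (-17.0000, -1.0000).
Jacobian J = [[0, -8·y + 2], [y^2 + y, 2·x·y + x]].
At the point, J = [[0.0000, 18.0000], [2.0000, -1.5000]] (det J = -36.0000).
Solving J·Δ = −F gives Δ = (1.2083, 0.9444).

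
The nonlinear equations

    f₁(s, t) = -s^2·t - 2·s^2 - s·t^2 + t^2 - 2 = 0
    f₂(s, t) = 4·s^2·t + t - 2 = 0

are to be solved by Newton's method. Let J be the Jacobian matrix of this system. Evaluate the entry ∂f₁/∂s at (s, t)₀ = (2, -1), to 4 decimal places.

∂f₁/∂s = -2·s·t - 4·s - t^2.
At (2, -1) this is -5.0000.

-5.0000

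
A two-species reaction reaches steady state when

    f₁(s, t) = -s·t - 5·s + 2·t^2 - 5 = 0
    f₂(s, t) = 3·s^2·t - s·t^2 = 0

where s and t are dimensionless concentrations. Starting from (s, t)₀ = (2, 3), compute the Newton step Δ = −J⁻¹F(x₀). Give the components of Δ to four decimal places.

At (2, 3): F = (-3.0000, 18.0000).
Jacobian J = [[-t - 5, -s + 4·t], [6·s·t - t^2, 3·s^2 - 2·s·t]].
At the point, J = [[-8.0000, 10.0000], [27.0000, 0.0000]] (det J = -270.0000).
Solving J·Δ = −F gives Δ = (-0.6667, -0.2333).

(-0.6667, -0.2333)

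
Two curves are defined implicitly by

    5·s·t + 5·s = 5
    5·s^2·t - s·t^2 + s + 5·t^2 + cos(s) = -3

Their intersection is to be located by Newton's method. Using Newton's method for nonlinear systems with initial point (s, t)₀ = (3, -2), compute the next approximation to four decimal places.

(2.4557, -0.8481)

At (3, -2): F = (-20.0000, -76.989992).
Jacobian J = [[5·t + 5, 5·s], [10·s·t - t^2 - sin(s) + 1, 5·s^2 - 2·s·t + 10·t]].
At the point, J = [[-5.0000, 15.0000], [-63.141120, 37.0000]] (det J = 762.116800).
Solving J·Δ = −F gives Δ = (-0.5443, 1.1519).
Then the next iterate is (s, t)₁ = (2.4557, -0.8481).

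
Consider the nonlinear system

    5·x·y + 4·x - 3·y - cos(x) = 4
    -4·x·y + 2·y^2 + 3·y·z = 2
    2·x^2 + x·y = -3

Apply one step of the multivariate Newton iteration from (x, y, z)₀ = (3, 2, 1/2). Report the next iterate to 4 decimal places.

(1.2080, 1.3625, 0.3451)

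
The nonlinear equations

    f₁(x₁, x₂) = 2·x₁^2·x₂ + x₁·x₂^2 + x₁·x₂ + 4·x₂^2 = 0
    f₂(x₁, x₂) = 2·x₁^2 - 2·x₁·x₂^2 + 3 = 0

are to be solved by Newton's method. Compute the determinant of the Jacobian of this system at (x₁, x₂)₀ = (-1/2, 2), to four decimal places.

148.0000

J = [[4·x₁·x₂ + x₂^2 + x₂, 2·x₁^2 + 2·x₁·x₂ + x₁ + 8·x₂], [4·x₁ - 2·x₂^2, -4·x₁·x₂]].
At the point, J = [[2.0000, 14.0000], [-10.0000, 4.0000]].
det J = 148.0000.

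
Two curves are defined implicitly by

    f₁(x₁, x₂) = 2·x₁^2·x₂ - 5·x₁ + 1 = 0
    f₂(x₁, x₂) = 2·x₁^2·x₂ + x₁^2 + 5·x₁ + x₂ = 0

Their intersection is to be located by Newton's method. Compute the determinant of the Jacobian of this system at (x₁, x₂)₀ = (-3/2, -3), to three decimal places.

-18.500

J = [[4·x₁·x₂ - 5, 2·x₁^2], [4·x₁·x₂ + 2·x₁ + 5, 2·x₁^2 + 1]].
At the point, J = [[13.000, 4.500], [20.000, 5.500]].
det J = -18.500.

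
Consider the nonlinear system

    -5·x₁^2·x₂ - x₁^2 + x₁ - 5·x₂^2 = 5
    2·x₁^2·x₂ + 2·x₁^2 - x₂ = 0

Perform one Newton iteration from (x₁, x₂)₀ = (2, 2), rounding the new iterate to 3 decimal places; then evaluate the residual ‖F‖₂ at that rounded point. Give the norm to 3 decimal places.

20.941

At (2, 2): F = (-67.000, 22.000).
Jacobian J = [[-10·x₁·x₂ - 2·x₁ + 1, -5·x₁^2 - 10·x₂], [4·x₁·x₂ + 4·x₁, 2·x₁^2 - 1]].
At the point, J = [[-43.000, -40.000], [24.000, 7.000]] (det J = 659.000).
Solving J·Δ = −F gives Δ = (-0.624, -1.005).
Then the next iterate is (x₁, x₂)₁ = (1.376, 0.995).
Re-evaluating at (1.376, 0.995): F = (-19.88705, 6.55957), so ‖F‖₂ = 20.941.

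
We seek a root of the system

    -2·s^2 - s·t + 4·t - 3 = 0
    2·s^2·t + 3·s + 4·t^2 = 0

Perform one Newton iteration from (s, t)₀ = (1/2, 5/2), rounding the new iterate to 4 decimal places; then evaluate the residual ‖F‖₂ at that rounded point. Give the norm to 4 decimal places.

7.4788

At (1/2, 5/2): F = (5.2500, 27.7500).
Jacobian J = [[-4·s - t, -s + 4], [4·s·t + 3, 2·s^2 + 8·t]].
At the point, J = [[-4.5000, 3.5000], [8.0000, 20.5000]] (det J = -120.2500).
Solving J·Δ = −F gives Δ = (0.0873, -1.3877).
Then the next iterate is (s, t)₁ = (0.5873, 1.1123).
Re-evaluating at (0.5873, 1.1123): F = (0.106104, 7.478057), so ‖F‖₂ = 7.4788.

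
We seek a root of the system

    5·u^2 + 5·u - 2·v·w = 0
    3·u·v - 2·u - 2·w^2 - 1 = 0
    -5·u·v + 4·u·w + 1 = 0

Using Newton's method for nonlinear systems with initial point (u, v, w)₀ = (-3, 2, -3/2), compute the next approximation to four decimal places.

(-2.2791, 4.7442, 5.0523)

At (-3, 2, -3/2): F = (36.0000, -17.5000, 49.0000).
Jacobian J = [[10·u + 5, -2·w, -2·v], [3·v - 2, 3·u, -4·w], [-5·v + 4·w, -5·u, 4·u]].
At the point, J = [[-25.0000, 3.0000, -4.0000], [4.0000, -9.0000, 6.0000], [-16.0000, 15.0000, -12.0000]] (det J = -258.0000).
Solving J·Δ = −F gives Δ = (0.7209, 2.7442, 6.5523).
Then the next iterate is (u, v, w)₁ = (-2.2791, 4.7442, 5.0523).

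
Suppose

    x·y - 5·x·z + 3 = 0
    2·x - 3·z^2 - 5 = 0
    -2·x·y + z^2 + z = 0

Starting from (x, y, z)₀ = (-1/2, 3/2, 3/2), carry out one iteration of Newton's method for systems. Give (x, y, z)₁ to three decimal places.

(-0.154, 2.647, 0.160)

At (-1/2, 3/2, 3/2): F = (6.000, -12.750, 5.250).
Jacobian J = [[y - 5·z, x, -5·x], [2, 0, -6·z], [-2·y, -2·x, 2·z + 1]].
At the point, J = [[-6.000, -0.500, 2.500], [2.000, 0.000, -9.000], [-3.000, 1.000, 4.000]] (det J = -58.500).
Solving J·Δ = −F gives Δ = (0.346, 1.147, -1.340).
Then the next iterate is (x, y, z)₁ = (-0.154, 2.647, 0.160).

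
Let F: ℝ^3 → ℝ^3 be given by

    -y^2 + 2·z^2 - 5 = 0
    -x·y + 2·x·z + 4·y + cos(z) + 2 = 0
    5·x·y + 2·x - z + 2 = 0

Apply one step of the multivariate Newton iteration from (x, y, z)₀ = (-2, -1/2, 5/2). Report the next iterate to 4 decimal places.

(-0.5179, -0.4511, 1.7701)

At (-2, -1/2, 5/2): F = (7.2500, -11.801144, 0.5000).
Jacobian J = [[0, -2·y, 4·z], [-y + 2·z, -x + 4, 2·x - sin(z)], [5·y + 2, 5·x, -1]].
At the point, J = [[0.0000, 1.0000, 10.0000], [5.5000, 6.0000, -4.598472], [-0.5000, -10.0000, -1.0000]] (det J = -512.200764).
Solving J·Δ = −F gives Δ = (1.4821, 0.0489, -0.7299).
Then the next iterate is (x, y, z)₁ = (-0.5179, -0.4511, 1.7701).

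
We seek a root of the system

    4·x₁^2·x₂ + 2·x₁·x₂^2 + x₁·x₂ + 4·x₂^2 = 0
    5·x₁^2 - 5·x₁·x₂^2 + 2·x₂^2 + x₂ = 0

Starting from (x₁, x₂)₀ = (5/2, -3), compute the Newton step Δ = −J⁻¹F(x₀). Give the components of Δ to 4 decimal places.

(-0.5430, 0.8655)

At (5/2, -3): F = (-1.5000, -66.2500).
Jacobian J = [[8·x₁·x₂ + 2·x₂^2 + x₂, 4·x₁^2 + 4·x₁·x₂ + x₁ + 8·x₂], [10·x₁ - 5·x₂^2, -10·x₁·x₂ + 4·x₂ + 1]].
At the point, J = [[-45.0000, -26.5000], [-20.0000, 64.0000]] (det J = -3410.0000).
Solving J·Δ = −F gives Δ = (-0.5430, 0.8655).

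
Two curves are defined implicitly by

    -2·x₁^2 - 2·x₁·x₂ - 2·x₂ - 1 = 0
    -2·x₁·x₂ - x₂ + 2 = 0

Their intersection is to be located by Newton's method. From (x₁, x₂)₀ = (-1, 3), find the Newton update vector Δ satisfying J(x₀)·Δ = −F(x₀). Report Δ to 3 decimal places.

(-1.500, -14.000)

At (-1, 3): F = (-3.000, 5.000).
Jacobian J = [[-4·x₁ - 2·x₂, -2·x₁ - 2], [-2·x₂, -2·x₁ - 1]].
At the point, J = [[-2.000, 0.000], [-6.000, 1.000]] (det J = -2.000).
Solving J·Δ = −F gives Δ = (-1.500, -14.000).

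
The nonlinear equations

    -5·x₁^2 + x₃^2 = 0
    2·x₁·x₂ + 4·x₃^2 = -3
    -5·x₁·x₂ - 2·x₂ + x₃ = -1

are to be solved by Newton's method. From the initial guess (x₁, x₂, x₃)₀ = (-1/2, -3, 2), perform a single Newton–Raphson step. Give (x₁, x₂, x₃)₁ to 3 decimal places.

At (-1/2, -3, 2): F = (2.750, 22.000, 1.500).
Jacobian J = [[-10·x₁, 0, 2·x₃], [2·x₂, 2·x₁, 8·x₃], [-5·x₂, -5·x₁ - 2, 1]].
At the point, J = [[5.000, 0.000, 4.000], [-6.000, -1.000, 16.000], [15.000, 0.500, 1.000]] (det J = 3.000).
Solving J·Δ = −F gives Δ = (-8.417, 229.833, 9.833).
Then the next iterate is (x₁, x₂, x₃)₁ = (-8.917, 226.833, 11.833).

(-8.917, 226.833, 11.833)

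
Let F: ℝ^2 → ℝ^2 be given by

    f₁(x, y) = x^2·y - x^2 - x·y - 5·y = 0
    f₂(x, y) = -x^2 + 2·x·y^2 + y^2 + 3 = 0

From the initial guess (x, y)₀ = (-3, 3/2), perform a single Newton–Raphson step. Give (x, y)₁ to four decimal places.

(13.3750, 11.8125)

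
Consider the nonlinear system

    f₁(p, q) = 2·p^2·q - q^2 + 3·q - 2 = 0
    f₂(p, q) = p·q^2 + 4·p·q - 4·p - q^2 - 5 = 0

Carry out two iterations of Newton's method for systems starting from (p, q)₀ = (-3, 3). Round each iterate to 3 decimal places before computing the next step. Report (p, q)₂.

At (-3, 3): F = (52.000, -65.000).
Jacobian J = [[4·p·q, 2·p^2 - 2·q + 3], [q^2 + 4·q - 4, 2·p·q + 4·p - 2·q]].
At the point, J = [[-36.000, 15.000], [17.000, -36.000]] (det J = 1041.000).
Solving J·Δ = −F gives Δ = (0.862, -1.399).
Then the next iterate is (p, q)₁ = (-2.138, 1.601).
Round to (-2.138, 1.601) and repeat: F = (14.87628, -18.18308), J = [[-13.69175, 8.94009], [4.96720, -18.59988]].
Δ = (0.543, -0.833), so (p, q)₂ = (-1.595, 0.768).

(-1.595, 0.768)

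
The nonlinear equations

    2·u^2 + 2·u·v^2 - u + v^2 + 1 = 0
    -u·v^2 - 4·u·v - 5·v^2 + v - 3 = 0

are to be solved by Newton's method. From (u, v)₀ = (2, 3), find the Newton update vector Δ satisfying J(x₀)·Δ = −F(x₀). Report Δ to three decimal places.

(0.104, -1.820)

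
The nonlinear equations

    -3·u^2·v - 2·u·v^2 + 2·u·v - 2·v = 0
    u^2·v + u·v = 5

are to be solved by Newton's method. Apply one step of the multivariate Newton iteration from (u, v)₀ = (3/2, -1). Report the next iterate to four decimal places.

At (3/2, -1): F = (2.7500, -8.7500).
Jacobian J = [[-6·u·v - 2·v^2 + 2·v, -3·u^2 - 4·u·v + 2·u - 2], [2·u·v + v, u^2 + u]].
At the point, J = [[5.0000, 0.2500], [-4.0000, 3.7500]] (det J = 19.7500).
Solving J·Δ = −F gives Δ = (-0.6329, 1.6582).
Then the next iterate is (u, v)₁ = (0.8671, 0.6582).

(0.8671, 0.6582)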